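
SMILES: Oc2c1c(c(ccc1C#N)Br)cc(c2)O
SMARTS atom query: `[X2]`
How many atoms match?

3

The query [X2] means: any atom with exactly two total connections (bonds + H).
Check the 15 heavy atoms by environment: 10× c (aromatic, X3) → no; 1× C (X2) → match; 1× N (X1) → no; 2× O (X2) → match; 1× Br (X1) → no.
Summing the matching environments: 1 + 2 = 3 matching atoms.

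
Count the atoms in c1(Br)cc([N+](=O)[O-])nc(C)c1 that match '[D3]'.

4

The query [D3] means: atom with exactly three heavy-atom neighbours.
Check the 11 heavy atoms by environment: 1× n (aromatic, D2) → no; 3× c (aromatic, D3) → match; 2× c (aromatic, D2) → no; 1× N (charge +1, D3) → match; 1× O (charge -1, D1) → no; 1× O (D1) → no; 1× Br (D1) → no; 1× C (D1) → no.
Summing the matching environments: 3 + 1 = 4 matching atoms.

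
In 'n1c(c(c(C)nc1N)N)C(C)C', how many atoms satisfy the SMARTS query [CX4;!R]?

4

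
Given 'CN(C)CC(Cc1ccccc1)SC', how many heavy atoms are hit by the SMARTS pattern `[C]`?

The query [C] means: uppercase C matches aliphatic (non-aromatic) carbon only.
Check the 14 heavy atoms by environment: 6× C → match; 1× N → no; 6× c (aromatic) → no; 1× S → no.
That gives 6 matching atoms.

6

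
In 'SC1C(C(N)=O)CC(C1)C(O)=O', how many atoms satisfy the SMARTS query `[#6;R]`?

5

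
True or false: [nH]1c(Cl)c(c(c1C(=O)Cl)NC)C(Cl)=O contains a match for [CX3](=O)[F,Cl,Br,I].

True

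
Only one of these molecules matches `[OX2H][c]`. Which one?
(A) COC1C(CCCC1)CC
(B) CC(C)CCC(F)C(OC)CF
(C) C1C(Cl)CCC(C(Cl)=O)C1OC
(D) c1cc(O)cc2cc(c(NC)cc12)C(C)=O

[OX2H][c] describes a hydroxyl oxygen attached to an aromatic carbon (a phenol).
(A) has a methoxy ether (-OCH3) but the oxygen has H0, not H1.
(B) has a methoxy ether (-OCH3) but the oxygen has H0, not H1.
(C) has a methoxy ether (-OCH3) but the oxygen has H0, not H1.
(D) contains a hydroxyl group (-OH), which satisfies every atom and bond constraint.
So the answer is (D).

D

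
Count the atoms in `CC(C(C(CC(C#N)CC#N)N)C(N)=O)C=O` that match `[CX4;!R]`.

7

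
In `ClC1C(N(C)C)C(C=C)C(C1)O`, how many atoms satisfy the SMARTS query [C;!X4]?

2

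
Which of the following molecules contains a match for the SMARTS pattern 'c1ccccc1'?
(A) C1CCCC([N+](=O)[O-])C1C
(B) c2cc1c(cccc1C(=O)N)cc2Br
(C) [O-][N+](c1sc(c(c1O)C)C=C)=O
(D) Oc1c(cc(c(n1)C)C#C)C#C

B

c1ccccc1 describes six aromatic carbons in a ring (a benzene ring).
(A) has a methyl group (-CH3) but no six-membered all-carbon aromatic ring is present.
(B) contains the required atom environment, so the pattern matches.
(C) has a methyl group (-CH3) but no six-membered all-carbon aromatic ring is present.
(D) has a methyl group (-CH3) but no six-membered all-carbon aromatic ring is present.
So the answer is (B).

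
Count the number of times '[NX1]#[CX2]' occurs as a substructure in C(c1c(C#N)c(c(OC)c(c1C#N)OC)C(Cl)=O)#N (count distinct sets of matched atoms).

[NX1]#[CX2] is the SMARTS for a nitrile: a nitrogen triple-bonded to a two-connected carbon.
The molecule carries 3 separate instances of a nitrile (-C#N) meeting every constraint; each maps to a distinct set of atoms, giving 3 matches.

3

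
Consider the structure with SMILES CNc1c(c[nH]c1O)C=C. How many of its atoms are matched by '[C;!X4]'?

Check the 10 heavy atoms by environment: 1× n (aromatic, X3) → no; 4× c (aromatic, X3) → no; 2× C (X3) → match; 1× O (X2) → no; 1× N (X3) → no; 1× C (X4) → no.
That gives 2 matching atoms.

2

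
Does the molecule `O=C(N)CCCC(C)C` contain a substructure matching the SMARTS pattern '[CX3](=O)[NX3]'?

Yes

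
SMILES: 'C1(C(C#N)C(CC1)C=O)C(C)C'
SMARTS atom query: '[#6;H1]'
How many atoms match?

The query [#6;H1] means: any carbon bearing exactly one hydrogen.
Check the 12 heavy atoms by environment: 5× C (H1) → match; 2× C (H2) → no; 1× O (H0) → no; 2× C (H3) → no; 1× C (H0) → no; 1× N (H0) → no.
That gives 5 matching atoms.

5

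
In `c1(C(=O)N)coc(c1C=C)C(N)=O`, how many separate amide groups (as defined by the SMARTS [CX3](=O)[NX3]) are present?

[CX3](=O)[NX3] is the SMARTS for an amide: a carbonyl carbon bonded to a trivalent nitrogen.
The molecule carries 2 separate instances of a primary amide (-C(=O)NH2) meeting every constraint; each maps to a distinct set of atoms, giving 2 matches.

2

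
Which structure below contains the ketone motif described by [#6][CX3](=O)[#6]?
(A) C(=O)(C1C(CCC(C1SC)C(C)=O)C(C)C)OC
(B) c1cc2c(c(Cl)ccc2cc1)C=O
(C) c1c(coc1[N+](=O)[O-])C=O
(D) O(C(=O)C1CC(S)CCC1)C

A

[#6][CX3](=O)[#6] describes a carbonyl carbon (no H) flanked by two carbons (a ketone).
(A) contains an acetyl/ketone group (-C(=O)CH3), which satisfies every atom and bond constraint.
(B) has an aldehyde (-CHO) but the carbonyl carbon has H1, so it is not flanked by two carbons.
(C) has an aldehyde (-CHO) but the carbonyl carbon has H1, so it is not flanked by two carbons.
(D) has a methyl-ester group (-C(=O)OCH3) but one neighbour of the carbonyl carbon is O, not C.
So the answer is (A).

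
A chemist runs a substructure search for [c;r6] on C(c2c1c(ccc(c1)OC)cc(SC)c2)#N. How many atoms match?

Check the 16 heavy atoms by environment: 10× c (aromatic, in 6-ring) → match; 1× O (acyclic) → no; 3× C (acyclic) → no; 1× S (acyclic) → no; 1× N (acyclic) → no.
That gives 10 matching atoms.

10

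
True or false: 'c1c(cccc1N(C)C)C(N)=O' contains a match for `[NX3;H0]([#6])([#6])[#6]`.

True

The pattern [NX3;H0]([#6])([#6])[#6] describes a trivalent nitrogen with no H, bonded to three carbons — a tertiary amine.
The molecule carries a dimethylamino group (-N(CH3)2), whose atoms satisfy every constraint of the query, so the pattern matches.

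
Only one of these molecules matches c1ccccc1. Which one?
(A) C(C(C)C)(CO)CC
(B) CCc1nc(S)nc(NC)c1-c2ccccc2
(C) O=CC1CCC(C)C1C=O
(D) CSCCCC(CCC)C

B

c1ccccc1 describes six aromatic carbons in a ring (a benzene ring).
(A) has a methyl group (-CH3) but no six-membered all-carbon aromatic ring is present.
(B) contains a phenyl ring, which satisfies every atom and bond constraint.
(C) has a methyl group (-CH3) but no six-membered all-carbon aromatic ring is present.
(D) has a methyl group (-CH3) but no six-membered all-carbon aromatic ring is present.
So the answer is (B).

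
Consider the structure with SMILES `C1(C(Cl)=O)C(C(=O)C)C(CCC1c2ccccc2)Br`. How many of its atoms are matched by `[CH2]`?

Check the 19 heavy atoms by environment: 4× C (H1) → no; 2× C (H2) → match; 2× C (H0) → no; 2× O (H0) → no; 1× Cl (H0) → no; 1× c (aromatic, H0) → no; 5× c (aromatic, H1) → no; 1× C (H3) → no; 1× Br (H0) → no.
That gives 2 matching atoms.

2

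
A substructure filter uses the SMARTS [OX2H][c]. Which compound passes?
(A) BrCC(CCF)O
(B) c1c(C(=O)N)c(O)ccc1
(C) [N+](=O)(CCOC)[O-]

B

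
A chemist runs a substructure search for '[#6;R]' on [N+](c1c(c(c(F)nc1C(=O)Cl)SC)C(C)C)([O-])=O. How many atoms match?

The query [#6;R] means: carbon that is part of a ring.
Check the 18 heavy atoms by environment: 1× n (aromatic, in 6-ring) → no; 5× c (aromatic, in 6-ring) → match; 5× C (acyclic) → no; 1× S (acyclic) → no; 2× O (acyclic) → no; 1× Cl (acyclic) → no; 1× F (acyclic) → no; 1× N (charge +1, acyclic) → no; 1× O (charge -1, acyclic) → no.
That gives 5 matching atoms.

5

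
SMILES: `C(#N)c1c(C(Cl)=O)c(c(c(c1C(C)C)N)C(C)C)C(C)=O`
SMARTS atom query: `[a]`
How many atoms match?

The query [a] means: a matches any aromatic atom.
Check the 21 heavy atoms by environment: 6× c (aromatic) → match; 10× C → no; 2× N → no; 2× O → no; 1× Cl → no.
That gives 6 matching atoms.

6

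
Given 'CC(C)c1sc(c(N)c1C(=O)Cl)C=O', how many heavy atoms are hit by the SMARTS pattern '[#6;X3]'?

The query [#6;X3] means: any carbon (aromatic or not) with three total connections.
Check the 14 heavy atoms by environment: 1× s (aromatic, X2) → no; 4× c (aromatic, X3) → match; 3× C (X4) → no; 2× C (X3) → match; 2× O (X1) → no; 1× Cl (X1) → no; 1× N (X3) → no.
Summing the matching environments: 4 + 2 = 6 matching atoms.

6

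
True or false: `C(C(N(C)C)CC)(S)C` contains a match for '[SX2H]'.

The pattern [SX2H] describes an aliphatic sulfur with two connections, one being H — a thiol.
The molecule carries a thiol (-SH), whose atoms satisfy every constraint of the query, so the pattern matches.

True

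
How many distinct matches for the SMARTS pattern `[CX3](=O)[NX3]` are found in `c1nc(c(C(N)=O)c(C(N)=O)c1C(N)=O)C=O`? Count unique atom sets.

3

[CX3](=O)[NX3] is the SMARTS for an amide: a carbonyl carbon bonded to a trivalent nitrogen.
The molecule carries 3 separate instances of a primary amide (-C(=O)NH2) meeting every constraint; each maps to a distinct set of atoms, giving 3 matches.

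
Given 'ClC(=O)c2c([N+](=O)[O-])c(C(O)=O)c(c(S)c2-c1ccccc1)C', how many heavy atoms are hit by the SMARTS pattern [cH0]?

7

The query [cH0] means: aromatic carbon with no attached hydrogen (substituted or ring-fusion).
Check the 23 heavy atoms by environment: 7× c (aromatic, H0) → match; 5× c (aromatic, H1) → no; 1× N (charge +1, H0) → no; 1× O (charge -1, H0) → no; 3× O (H0) → no; 1× C (H3) → no; 2× C (H0) → no; 1× O (H1) → no; 1× Cl (H0) → no; 1× S (H1) → no.
That gives 7 matching atoms.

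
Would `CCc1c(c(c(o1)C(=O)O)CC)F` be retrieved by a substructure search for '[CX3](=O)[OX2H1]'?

The pattern [CX3](=O)[OX2H1] describes an sp2 carbon double-bonded to O and single-bonded to an -OH oxygen — a carboxylic acid.
The molecule carries a carboxylic acid group (-C(=O)OH), whose atoms satisfy every constraint of the query, so the pattern matches.

Yes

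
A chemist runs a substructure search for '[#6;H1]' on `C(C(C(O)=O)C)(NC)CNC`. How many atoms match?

The query [#6;H1] means: any carbon bearing exactly one hydrogen.
Check the 11 heavy atoms by environment: 3× C (H3) → no; 2× C (H1) → match; 1× C (H2) → no; 2× N (H1) → no; 1× C (H0) → no; 1× O (H0) → no; 1× O (H1) → no.
That gives 2 matching atoms.

2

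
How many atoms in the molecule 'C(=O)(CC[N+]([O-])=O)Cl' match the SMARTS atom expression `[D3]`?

The query [D3] means: atom with exactly three heavy-atom neighbours.
Check the 8 heavy atoms by environment: 2× C (D2) → no; 1× N (charge +1, D3) → match; 1× O (charge -1, D1) → no; 2× O (D1) → no; 1× C (D3) → match; 1× Cl (D1) → no.
Summing the matching environments: 1 + 1 = 2 matching atoms.

2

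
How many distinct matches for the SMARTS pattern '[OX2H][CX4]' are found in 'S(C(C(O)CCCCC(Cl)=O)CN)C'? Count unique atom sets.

[OX2H][CX4] is the SMARTS for an aliphatic alcohol: a hydroxyl oxygen bound to an sp3 (X4) carbon.
Exactly one fragment in the molecule meets all constraints, giving 1 match.

1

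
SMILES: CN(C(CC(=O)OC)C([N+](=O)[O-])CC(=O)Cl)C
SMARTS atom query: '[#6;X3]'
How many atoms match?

2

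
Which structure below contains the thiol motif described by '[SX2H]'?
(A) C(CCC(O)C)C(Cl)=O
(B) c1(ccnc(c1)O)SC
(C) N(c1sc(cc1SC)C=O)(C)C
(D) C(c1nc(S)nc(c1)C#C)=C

D

[SX2H] describes an aliphatic sulfur with two connections, one being H (a thiol).
(A) has a hydroxyl group (-OH) but it is an -OH, not an -SH.
(B) has a hydroxyl group (-OH) but it is an -OH, not an -SH.
(C) has a methylthio ether (-SCH3) but the sulfur has H0 (bonded to two carbons), not H1.
(D) contains a thiol (-SH), which satisfies every atom and bond constraint.
So the answer is (D).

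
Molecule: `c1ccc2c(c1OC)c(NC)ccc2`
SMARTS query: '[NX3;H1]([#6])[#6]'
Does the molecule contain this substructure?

Yes

The pattern [NX3;H1]([#6])[#6] describes a trivalent nitrogen with one H, bonded to two carbons — a secondary amine.
The molecule carries an N-methylamino group (-NHCH3), whose atoms satisfy every constraint of the query, so the pattern matches.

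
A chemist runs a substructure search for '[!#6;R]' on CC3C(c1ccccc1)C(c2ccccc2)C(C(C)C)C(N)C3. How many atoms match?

0

Check the 23 heavy atoms by environment: 6× C (in 6-ring) → no; 1× N (acyclic) → no; 4× C (acyclic) → no; 12× c (aromatic, in 6-ring) → no.
No environment satisfies the query, so 0 matching atoms.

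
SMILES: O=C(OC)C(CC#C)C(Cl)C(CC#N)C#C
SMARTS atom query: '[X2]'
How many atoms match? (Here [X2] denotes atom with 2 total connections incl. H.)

6

The query [X2] means: any atom with exactly two total connections (bonds + H).
Check the 16 heavy atoms by environment: 6× C (X4) → no; 1× Cl (X1) → no; 5× C (X2) → match; 1× C (X3) → no; 1× O (X1) → no; 1× O (X2) → match; 1× N (X1) → no.
Summing the matching environments: 5 + 1 = 6 matching atoms.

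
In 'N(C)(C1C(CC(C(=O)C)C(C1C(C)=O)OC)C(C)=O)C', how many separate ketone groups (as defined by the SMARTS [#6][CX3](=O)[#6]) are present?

3

[#6][CX3](=O)[#6] is the SMARTS for a ketone: a carbonyl carbon (no H) flanked by two carbons.
The molecule carries 3 separate instances of an acetyl/ketone group (-C(=O)CH3) meeting every constraint; each maps to a distinct set of atoms, giving 3 matches.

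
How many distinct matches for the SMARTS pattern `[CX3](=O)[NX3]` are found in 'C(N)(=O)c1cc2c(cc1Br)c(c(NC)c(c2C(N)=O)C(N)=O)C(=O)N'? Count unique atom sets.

4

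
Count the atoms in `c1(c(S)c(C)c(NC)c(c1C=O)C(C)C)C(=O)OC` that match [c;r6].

6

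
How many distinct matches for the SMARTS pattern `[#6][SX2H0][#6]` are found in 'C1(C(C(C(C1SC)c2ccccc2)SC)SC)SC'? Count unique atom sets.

4

[#6][SX2H0][#6] is the SMARTS for a thioether: an aliphatic sulfur bridging two carbons with no H on the sulfur.
The molecule carries 4 separate instances of a methylthio ether (-SCH3) meeting every constraint; each maps to a distinct set of atoms, giving 4 matches.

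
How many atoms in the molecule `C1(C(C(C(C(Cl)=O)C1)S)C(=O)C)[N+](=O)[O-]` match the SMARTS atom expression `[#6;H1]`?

4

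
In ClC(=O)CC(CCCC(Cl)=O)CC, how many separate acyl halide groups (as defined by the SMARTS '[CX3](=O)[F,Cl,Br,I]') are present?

[CX3](=O)[F,Cl,Br,I] is the SMARTS for an acyl halide: a carbonyl carbon bonded to a halogen.
The molecule carries 2 separate instances of an acyl chloride (-C(=O)Cl) meeting every constraint; each maps to a distinct set of atoms, giving 2 matches.

2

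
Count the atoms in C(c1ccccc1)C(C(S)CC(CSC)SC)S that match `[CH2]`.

Check the 18 heavy atoms by environment: 3× C (H2) → match; 3× C (H1) → no; 2× S (H0) → no; 2× C (H3) → no; 1× c (aromatic, H0) → no; 5× c (aromatic, H1) → no; 2× S (H1) → no.
That gives 3 matching atoms.

3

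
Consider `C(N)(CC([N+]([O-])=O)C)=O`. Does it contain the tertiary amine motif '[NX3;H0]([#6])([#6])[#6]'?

No

The pattern [NX3;H0]([#6])([#6])[#6] describes a trivalent nitrogen with no H, bonded to three carbons — a tertiary amine.
The closest candidate here is a primary amide (-C(=O)NH2), but the amide nitrogen has H2 and only one carbon neighbour. No other fragment satisfies the full query, so there is no match.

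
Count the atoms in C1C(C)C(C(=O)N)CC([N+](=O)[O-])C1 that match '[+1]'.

1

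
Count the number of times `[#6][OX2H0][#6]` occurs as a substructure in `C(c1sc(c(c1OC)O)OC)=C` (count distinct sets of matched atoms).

2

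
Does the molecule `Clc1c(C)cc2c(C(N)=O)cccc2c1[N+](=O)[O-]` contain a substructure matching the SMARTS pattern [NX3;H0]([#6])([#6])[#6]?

No

The pattern [NX3;H0]([#6])([#6])[#6] describes a trivalent nitrogen with no H, bonded to three carbons — a tertiary amine.
The closest candidate here is a primary amide (-C(=O)NH2), but the amide nitrogen has H2 and only one carbon neighbour. No other fragment satisfies the full query, so there is no match.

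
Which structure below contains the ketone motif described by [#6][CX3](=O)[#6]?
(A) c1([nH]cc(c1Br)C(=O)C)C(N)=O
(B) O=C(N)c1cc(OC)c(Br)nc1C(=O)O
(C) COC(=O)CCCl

[#6][CX3](=O)[#6] describes a carbonyl carbon (no H) flanked by two carbons (a ketone).
(A) contains an acetyl/ketone group (-C(=O)CH3), which satisfies every atom and bond constraint.
(B) has a primary amide (-C(=O)NH2) but one neighbour of the carbonyl carbon is N, not C.
(C) has a methyl-ester group (-C(=O)OCH3) but one neighbour of the carbonyl carbon is O, not C.
So the answer is (A).

A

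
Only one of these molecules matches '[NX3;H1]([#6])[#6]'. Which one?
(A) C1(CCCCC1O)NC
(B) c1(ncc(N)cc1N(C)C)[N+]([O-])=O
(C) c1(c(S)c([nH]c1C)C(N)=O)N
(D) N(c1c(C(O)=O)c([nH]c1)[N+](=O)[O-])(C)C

A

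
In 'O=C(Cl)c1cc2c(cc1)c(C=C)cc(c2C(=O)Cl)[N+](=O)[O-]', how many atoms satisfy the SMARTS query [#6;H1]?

5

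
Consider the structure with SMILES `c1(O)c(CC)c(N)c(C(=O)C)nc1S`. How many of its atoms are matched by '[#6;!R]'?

4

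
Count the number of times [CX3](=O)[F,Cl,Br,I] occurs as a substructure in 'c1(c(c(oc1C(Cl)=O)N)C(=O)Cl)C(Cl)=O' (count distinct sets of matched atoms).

3

[CX3](=O)[F,Cl,Br,I] is the SMARTS for an acyl halide: a carbonyl carbon bonded to a halogen.
The molecule carries 3 separate instances of an acyl chloride (-C(=O)Cl) meeting every constraint; each maps to a distinct set of atoms, giving 3 matches.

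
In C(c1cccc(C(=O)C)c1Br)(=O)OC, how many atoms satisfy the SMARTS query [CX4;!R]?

2

Check the 14 heavy atoms by environment: 6× c (aromatic, X3, in 6-ring) → no; 2× C (X3, acyclic) → no; 2× O (X1, acyclic) → no; 2× C (X4, acyclic) → match; 1× O (X2, acyclic) → no; 1× Br (X1, acyclic) → no.
That gives 2 matching atoms.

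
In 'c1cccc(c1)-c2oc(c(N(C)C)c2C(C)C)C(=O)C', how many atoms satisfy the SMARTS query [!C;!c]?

3

The query [!C;!c] means: neither aliphatic nor aromatic carbon — same as [!#6].
Check the 20 heavy atoms by environment: 1× o (aromatic) → match; 10× c (aromatic) → no; 7× C → no; 1× O → match; 1× N → match.
Summing the matching environments: 1 + 1 + 1 = 3 matching atoms.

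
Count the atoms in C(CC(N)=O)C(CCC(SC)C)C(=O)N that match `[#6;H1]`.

2

Check the 15 heavy atoms by environment: 4× C (H2) → no; 2× C (H1) → match; 2× C (H3) → no; 2× C (H0) → no; 2× O (H0) → no; 2× N (H2) → no; 1× S (H0) → no.
That gives 2 matching atoms.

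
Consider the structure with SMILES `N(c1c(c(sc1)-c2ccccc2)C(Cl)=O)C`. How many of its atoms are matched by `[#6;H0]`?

5

Check the 16 heavy atoms by environment: 1× s (aromatic, H0) → no; 6× c (aromatic, H1) → no; 4× c (aromatic, H0) → match; 1× C (H0) → match; 1× O (H0) → no; 1× Cl (H0) → no; 1× N (H1) → no; 1× C (H3) → no.
Summing the matching environments: 4 + 1 = 5 matching atoms.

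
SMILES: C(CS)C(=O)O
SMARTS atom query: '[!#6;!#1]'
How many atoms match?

3

The query [!#6;!#1] means: not carbon and not hydrogen — any heteroatom.
Check the 6 heavy atoms by environment: 3× C → no; 2× O → match; 1× S → match.
Summing the matching environments: 2 + 1 = 3 matching atoms.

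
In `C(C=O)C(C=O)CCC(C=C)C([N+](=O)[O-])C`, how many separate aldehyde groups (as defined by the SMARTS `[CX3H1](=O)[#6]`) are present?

2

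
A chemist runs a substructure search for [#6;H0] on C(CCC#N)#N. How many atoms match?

2

The query [#6;H0] means: any carbon with no attached hydrogen.
Check the 6 heavy atoms by environment: 2× C (H2) → no; 2× C (H0) → match; 2× N (H0) → no.
That gives 2 matching atoms.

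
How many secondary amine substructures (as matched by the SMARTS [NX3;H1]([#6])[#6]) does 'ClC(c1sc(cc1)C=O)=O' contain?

0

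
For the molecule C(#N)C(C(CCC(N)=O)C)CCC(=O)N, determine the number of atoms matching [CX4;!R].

The query [CX4;!R] means: aliphatic carbon with four total connections, not in a ring.
Check the 15 heavy atoms by environment: 7× C (X4, acyclic) → match; 1× C (X2, acyclic) → no; 1× N (X1, acyclic) → no; 2× C (X3, acyclic) → no; 2× O (X1, acyclic) → no; 2× N (X3, acyclic) → no.
That gives 7 matching atoms.

7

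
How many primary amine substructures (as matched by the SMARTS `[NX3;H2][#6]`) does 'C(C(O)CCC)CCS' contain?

0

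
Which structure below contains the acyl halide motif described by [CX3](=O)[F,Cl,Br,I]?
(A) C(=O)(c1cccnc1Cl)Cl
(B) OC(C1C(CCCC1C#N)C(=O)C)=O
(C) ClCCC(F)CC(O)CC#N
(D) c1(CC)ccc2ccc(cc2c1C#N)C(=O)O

A

[CX3](=O)[F,Cl,Br,I] describes a carbonyl carbon bonded to a halogen (an acyl halide).
(A) contains an acyl chloride (-C(=O)Cl), which satisfies every atom and bond constraint.
(B) has a carboxylic acid group (-C(=O)OH) but the carbonyl is bonded to -OH, not to a halogen.
(C) has a chloro substituent but the Cl is not on a carbonyl carbon.
(D) has a carboxylic acid group (-C(=O)OH) but the carbonyl is bonded to -OH, not to a halogen.
So the answer is (A).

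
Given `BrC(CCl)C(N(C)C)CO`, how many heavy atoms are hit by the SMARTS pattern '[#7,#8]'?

2

Check the 10 heavy atoms by environment: 6× C → no; 1× Br → no; 1× N → match; 1× Cl → no; 1× O → match.
Summing the matching environments: 1 + 1 = 2 matching atoms.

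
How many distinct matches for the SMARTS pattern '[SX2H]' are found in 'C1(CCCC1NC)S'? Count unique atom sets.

1

[SX2H] is the SMARTS for a thiol: an aliphatic sulfur with two connections, one being H.
Exactly one fragment in the molecule meets all constraints, giving 1 match.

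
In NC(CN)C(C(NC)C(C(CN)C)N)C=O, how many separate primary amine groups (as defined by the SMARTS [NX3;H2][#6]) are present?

4

[NX3;H2][#6] is the SMARTS for a primary amine: a trivalent nitrogen with two H attached to carbon.
The molecule carries 4 separate instances of a primary amino group (-NH2) meeting every constraint; each maps to a distinct set of atoms, giving 4 matches.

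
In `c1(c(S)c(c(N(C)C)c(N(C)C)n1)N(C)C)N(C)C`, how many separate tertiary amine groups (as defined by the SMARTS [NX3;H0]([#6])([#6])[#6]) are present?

[NX3;H0]([#6])([#6])[#6] is the SMARTS for a tertiary amine: a trivalent nitrogen with no H, bonded to three carbons.
The molecule carries 4 separate instances of a dimethylamino group (-N(CH3)2) meeting every constraint; each maps to a distinct set of atoms, giving 4 matches.

4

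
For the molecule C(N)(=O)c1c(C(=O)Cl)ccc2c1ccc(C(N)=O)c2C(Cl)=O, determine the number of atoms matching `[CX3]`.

4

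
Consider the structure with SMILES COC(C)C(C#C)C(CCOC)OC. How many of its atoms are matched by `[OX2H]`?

0

The query [OX2H] means: aliphatic oxygen with two connections, one of which is H — an -OH oxygen.
Check the 14 heavy atoms by environment: 2× C (H2, X4) → no; 3× C (H1, X4) → no; 4× C (H3, X4) → no; 3× O (H0, X2) → no; 1× C (H0, X2) → no; 1× C (H1, X2) → no.
No environment satisfies the query, so 0 matching atoms.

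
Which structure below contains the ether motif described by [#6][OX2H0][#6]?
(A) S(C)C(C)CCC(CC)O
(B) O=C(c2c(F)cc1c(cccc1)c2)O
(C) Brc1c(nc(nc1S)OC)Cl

C

[#6][OX2H0][#6] describes an aliphatic oxygen bridging two carbons with no H on the oxygen (an ether).
(A) has a hydroxyl group (-OH) but the oxygen has H1, not H0 bridging two carbons.
(B) has a carboxylic acid group (-C(=O)OH) but the -OH oxygen has H1; the =O is OX1, not OX2.
(C) contains a methoxy ether (-OCH3), which satisfies every atom and bond constraint.
So the answer is (C).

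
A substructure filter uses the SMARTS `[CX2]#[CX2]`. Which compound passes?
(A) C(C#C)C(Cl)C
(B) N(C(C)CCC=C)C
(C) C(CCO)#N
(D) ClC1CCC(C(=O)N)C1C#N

A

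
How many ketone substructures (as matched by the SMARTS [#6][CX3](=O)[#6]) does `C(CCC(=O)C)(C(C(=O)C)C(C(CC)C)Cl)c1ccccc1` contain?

2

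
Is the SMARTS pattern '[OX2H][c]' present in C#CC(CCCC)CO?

No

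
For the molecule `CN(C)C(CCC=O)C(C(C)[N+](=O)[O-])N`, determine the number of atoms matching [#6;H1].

4

The query [#6;H1] means: any carbon bearing exactly one hydrogen.
Check the 15 heavy atoms by environment: 3× C (H3) → no; 4× C (H1) → match; 2× C (H2) → no; 1× N (H2) → no; 1× N (H0) → no; 1× N (charge +1, H0) → no; 1× O (charge -1, H0) → no; 2× O (H0) → no.
That gives 4 matching atoms.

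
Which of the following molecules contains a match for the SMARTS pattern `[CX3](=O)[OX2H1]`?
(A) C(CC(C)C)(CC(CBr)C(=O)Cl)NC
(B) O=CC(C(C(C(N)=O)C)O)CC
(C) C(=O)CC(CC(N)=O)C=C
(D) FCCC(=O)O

D

[CX3](=O)[OX2H1] describes an sp2 carbon double-bonded to O and single-bonded to an -OH oxygen (a carboxylic acid).
(A) has an acyl chloride (-C(=O)Cl) but the carbonyl is bonded to Cl, not to an -OH oxygen.
(B) has an aldehyde (-CHO) but there is no singly-bonded oxygen on the carbonyl carbon.
(C) has a primary amide (-C(=O)NH2) but the carbonyl is bonded to N, not to an -OH oxygen.
(D) contains a carboxylic acid group (-C(=O)OH), which satisfies every atom and bond constraint.
So the answer is (D).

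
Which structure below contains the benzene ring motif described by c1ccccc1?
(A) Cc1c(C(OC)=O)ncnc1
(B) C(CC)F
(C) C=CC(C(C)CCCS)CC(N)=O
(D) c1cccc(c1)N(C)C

c1ccccc1 describes six aromatic carbons in a ring (a benzene ring).
(A) has a methyl group (-CH3) but no six-membered all-carbon aromatic ring is present.
(B) has a methyl group (-CH3) but no six-membered all-carbon aromatic ring is present.
(C) has a methyl group (-CH3) but no six-membered all-carbon aromatic ring is present.
(D) contains the required atom environment, so the pattern matches.
So the answer is (D).

D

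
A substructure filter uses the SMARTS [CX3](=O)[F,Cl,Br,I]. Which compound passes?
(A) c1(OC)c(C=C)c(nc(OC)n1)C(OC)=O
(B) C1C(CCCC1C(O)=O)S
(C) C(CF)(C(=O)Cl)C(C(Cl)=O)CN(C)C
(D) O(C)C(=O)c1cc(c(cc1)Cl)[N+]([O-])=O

C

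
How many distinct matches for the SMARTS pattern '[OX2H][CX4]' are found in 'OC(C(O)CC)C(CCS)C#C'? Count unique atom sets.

[OX2H][CX4] is the SMARTS for an aliphatic alcohol: a hydroxyl oxygen bound to an sp3 (X4) carbon.
The molecule carries 2 separate instances of a hydroxyl group (-OH) meeting every constraint; each maps to a distinct set of atoms, giving 2 matches.

2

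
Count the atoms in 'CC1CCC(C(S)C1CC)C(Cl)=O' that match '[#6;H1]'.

4

The query [#6;H1] means: any carbon bearing exactly one hydrogen.
Check the 13 heavy atoms by environment: 4× C (H1) → match; 3× C (H2) → no; 2× C (H3) → no; 1× C (H0) → no; 1× O (H0) → no; 1× Cl (H0) → no; 1× S (H1) → no.
That gives 4 matching atoms.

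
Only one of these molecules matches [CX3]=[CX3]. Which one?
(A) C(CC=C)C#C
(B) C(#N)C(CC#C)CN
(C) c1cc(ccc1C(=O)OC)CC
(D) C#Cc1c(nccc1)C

[CX3]=[CX3] describes a non-aromatic C=C double bond between two sp2 carbons (an alkene).
(A) contains a vinyl group (-CH=CH2), which satisfies every atom and bond constraint.
(B) has an ethynyl group (-C#CH) but the C-C bond is a triple bond, not a double bond.
(C) has an ethyl group (-CH2CH3) but its C-C bond is a single bond between CX4 carbons, not CX3=CX3.
(D) has an ethynyl group (-C#CH) but the C-C bond is a triple bond, not a double bond.
So the answer is (A).

A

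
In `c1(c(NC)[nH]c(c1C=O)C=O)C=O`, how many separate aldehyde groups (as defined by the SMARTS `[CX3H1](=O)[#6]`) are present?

3

[CX3H1](=O)[#6] is the SMARTS for an aldehyde: an sp2 carbon with one H, double-bonded to O and single-bonded to carbon.
The molecule carries 3 separate instances of an aldehyde (-CHO) meeting every constraint; each maps to a distinct set of atoms, giving 3 matches.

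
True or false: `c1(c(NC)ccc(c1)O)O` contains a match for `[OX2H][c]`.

True

The pattern [OX2H][c] describes a hydroxyl oxygen attached to an aromatic carbon — a phenol.
The molecule carries a hydroxyl group (-OH), whose atoms satisfy every constraint of the query, so the pattern matches.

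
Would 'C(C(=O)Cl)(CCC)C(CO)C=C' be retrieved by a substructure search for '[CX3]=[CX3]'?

The pattern [CX3]=[CX3] describes a non-aromatic C=C double bond between two sp2 carbons — an alkene.
The molecule carries a vinyl group (-CH=CH2), whose atoms satisfy every constraint of the query, so the pattern matches.

Yes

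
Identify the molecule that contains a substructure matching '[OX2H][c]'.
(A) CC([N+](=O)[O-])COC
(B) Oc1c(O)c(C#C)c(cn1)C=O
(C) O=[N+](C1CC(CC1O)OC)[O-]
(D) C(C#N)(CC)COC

B

[OX2H][c] describes a hydroxyl oxygen attached to an aromatic carbon (a phenol).
(A) has a methoxy ether (-OCH3) but the oxygen has H0, not H1.
(B) contains a hydroxyl group (-OH), which satisfies every atom and bond constraint.
(C) has a hydroxyl group (-OH) but the -OH is on an aliphatic carbon, not an aromatic c.
(D) has a methoxy ether (-OCH3) but the oxygen has H0, not H1.
So the answer is (B).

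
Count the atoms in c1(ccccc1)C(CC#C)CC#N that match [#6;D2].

9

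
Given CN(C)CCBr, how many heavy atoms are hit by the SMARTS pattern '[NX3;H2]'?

The query [NX3;H2] means: aliphatic N with 3 total connections, two of them H — an -NH2 nitrogen (amine or amide).
Check the 6 heavy atoms by environment: 2× C (H2, X4) → no; 1× Br (H0, X1) → no; 1× N (H0, X3) → no; 2× C (H3, X4) → no.
No environment satisfies the query, so 0 matching atoms.

0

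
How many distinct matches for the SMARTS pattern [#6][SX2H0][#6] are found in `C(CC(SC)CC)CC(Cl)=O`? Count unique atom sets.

[#6][SX2H0][#6] is the SMARTS for a thioether: an aliphatic sulfur bridging two carbons with no H on the sulfur.
Exactly one fragment in the molecule meets all constraints, giving 1 match.

1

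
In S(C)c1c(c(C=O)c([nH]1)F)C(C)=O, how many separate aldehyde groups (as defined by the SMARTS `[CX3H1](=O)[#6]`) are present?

1

[CX3H1](=O)[#6] is the SMARTS for an aldehyde: an sp2 carbon with one H, double-bonded to O and single-bonded to carbon.
Exactly one fragment in the molecule meets all constraints, giving 1 match.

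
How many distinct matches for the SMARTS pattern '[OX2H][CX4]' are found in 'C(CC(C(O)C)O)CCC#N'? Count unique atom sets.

2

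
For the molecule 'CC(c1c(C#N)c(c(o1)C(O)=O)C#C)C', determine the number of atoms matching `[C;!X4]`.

4

The query [C;!X4] means: aliphatic carbon that does not have four total connections.
Check the 15 heavy atoms by environment: 1× o (aromatic, X2) → no; 4× c (aromatic, X3) → no; 3× C (X2) → match; 3× C (X4) → no; 1× N (X1) → no; 1× C (X3) → match; 1× O (X1) → no; 1× O (X2) → no.
Summing the matching environments: 3 + 1 = 4 matching atoms.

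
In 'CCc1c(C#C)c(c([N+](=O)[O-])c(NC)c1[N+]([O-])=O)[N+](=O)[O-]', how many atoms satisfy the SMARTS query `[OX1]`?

6

The query [OX1] means: aliphatic oxygen with one total connection — typically a carbonyl =O or an oxide.
Check the 21 heavy atoms by environment: 6× c (aromatic, X3) → no; 3× N (charge +1, X3) → no; 3× O (charge -1, X1) → match; 3× O (X1) → match; 1× N (X3) → no; 3× C (X4) → no; 2× C (X2) → no.
Summing the matching environments: 3 + 3 = 6 matching atoms.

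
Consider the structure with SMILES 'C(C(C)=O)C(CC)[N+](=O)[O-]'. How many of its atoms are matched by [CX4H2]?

2

The query [CX4H2] means: sp3 carbon (X4) with exactly two hydrogens.
Check the 10 heavy atoms by environment: 2× C (H2, X4) → match; 1× C (H1, X4) → no; 2× C (H3, X4) → no; 1× N (charge +1, H0, X3) → no; 1× O (charge -1, H0, X1) → no; 2× O (H0, X1) → no; 1× C (H0, X3) → no.
That gives 2 matching atoms.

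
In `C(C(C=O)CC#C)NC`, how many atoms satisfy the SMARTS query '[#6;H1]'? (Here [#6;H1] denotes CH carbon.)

The query [#6;H1] means: any carbon bearing exactly one hydrogen.
Check the 9 heavy atoms by environment: 2× C (H2) → no; 3× C (H1) → match; 1× C (H0) → no; 1× O (H0) → no; 1× N (H1) → no; 1× C (H3) → no.
That gives 3 matching atoms.

3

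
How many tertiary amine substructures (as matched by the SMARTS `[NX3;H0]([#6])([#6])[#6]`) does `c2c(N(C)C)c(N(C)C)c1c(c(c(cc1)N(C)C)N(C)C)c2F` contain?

[NX3;H0]([#6])([#6])[#6] is the SMARTS for a tertiary amine: a trivalent nitrogen with no H, bonded to three carbons.
The molecule carries 4 separate instances of a dimethylamino group (-N(CH3)2) meeting every constraint; each maps to a distinct set of atoms, giving 4 matches.

4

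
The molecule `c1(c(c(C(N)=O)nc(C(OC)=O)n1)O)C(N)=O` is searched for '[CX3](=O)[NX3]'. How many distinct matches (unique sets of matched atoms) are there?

2

[CX3](=O)[NX3] is the SMARTS for an amide: a carbonyl carbon bonded to a trivalent nitrogen.
The molecule carries 2 separate instances of a primary amide (-C(=O)NH2) meeting every constraint; each maps to a distinct set of atoms, giving 2 matches.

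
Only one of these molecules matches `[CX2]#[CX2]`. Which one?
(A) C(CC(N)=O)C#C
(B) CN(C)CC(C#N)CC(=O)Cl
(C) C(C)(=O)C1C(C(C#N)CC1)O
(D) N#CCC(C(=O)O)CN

[CX2]#[CX2] describes a carbon-carbon triple bond (an alkyne).
(A) contains an ethynyl group (-C#CH), which satisfies every atom and bond constraint.
(B) has a nitrile (-C#N) but the triple bond is C#N, not C#C.
(C) has a nitrile (-C#N) but the triple bond is C#N, not C#C.
(D) has a nitrile (-C#N) but the triple bond is C#N, not C#C.
So the answer is (A).

A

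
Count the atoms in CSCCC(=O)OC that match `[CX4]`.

The query [CX4] means: C with X4: aliphatic carbon with exactly 4 total connections (bonds + H).
Check the 8 heavy atoms by environment: 4× C (X4) → match; 1× C (X3) → no; 1× O (X1) → no; 1× O (X2) → no; 1× S (X2) → no.
That gives 4 matching atoms.

4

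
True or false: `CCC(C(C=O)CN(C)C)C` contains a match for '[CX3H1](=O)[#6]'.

True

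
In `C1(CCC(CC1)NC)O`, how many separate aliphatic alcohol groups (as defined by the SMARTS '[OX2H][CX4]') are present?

1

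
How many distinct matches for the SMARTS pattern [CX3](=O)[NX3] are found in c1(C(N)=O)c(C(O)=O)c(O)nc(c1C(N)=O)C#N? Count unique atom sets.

[CX3](=O)[NX3] is the SMARTS for an amide: a carbonyl carbon bonded to a trivalent nitrogen.
The molecule carries 2 separate instances of a primary amide (-C(=O)NH2) meeting every constraint; each maps to a distinct set of atoms, giving 2 matches.

2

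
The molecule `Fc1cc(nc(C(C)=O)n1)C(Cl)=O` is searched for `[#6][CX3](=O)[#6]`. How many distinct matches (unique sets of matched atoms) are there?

[#6][CX3](=O)[#6] is the SMARTS for a ketone: a carbonyl carbon (no H) flanked by two carbons.
Exactly one fragment in the molecule meets all constraints, giving 1 match.

1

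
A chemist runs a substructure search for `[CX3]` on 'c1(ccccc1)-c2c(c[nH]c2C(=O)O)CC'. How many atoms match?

Check the 16 heavy atoms by environment: 1× n (aromatic, X3) → no; 10× c (aromatic, X3) → no; 2× C (X4) → no; 1× C (X3) → match; 1× O (X1) → no; 1× O (X2) → no.
That gives 1 matching atom.

1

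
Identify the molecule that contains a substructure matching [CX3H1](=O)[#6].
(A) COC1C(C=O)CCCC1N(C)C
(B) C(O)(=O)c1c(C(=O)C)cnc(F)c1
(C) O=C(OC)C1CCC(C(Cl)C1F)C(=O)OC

A

[CX3H1](=O)[#6] describes an sp2 carbon with one H, double-bonded to O and single-bonded to carbon (an aldehyde).
(A) contains an aldehyde (-CHO), which satisfies every atom and bond constraint.
(B) has an acetyl/ketone group (-C(=O)CH3) but the carbonyl carbon has H0 (two carbon neighbours), not H1.
(C) has a methyl-ester group (-C(=O)OCH3) but the carbonyl carbon has H0, not H1.
So the answer is (A).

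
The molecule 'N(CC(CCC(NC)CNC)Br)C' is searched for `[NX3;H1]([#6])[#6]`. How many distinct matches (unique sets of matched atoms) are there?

[NX3;H1]([#6])[#6] is the SMARTS for a secondary amine: a trivalent nitrogen with one H, bonded to two carbons.
The molecule carries 3 separate instances of an N-methylamino group (-NHCH3) meeting every constraint; each maps to a distinct set of atoms, giving 3 matches.

3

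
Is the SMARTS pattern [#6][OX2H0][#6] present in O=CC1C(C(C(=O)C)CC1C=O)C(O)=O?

No

The pattern [#6][OX2H0][#6] describes an aliphatic oxygen bridging two carbons with no H on the oxygen — an ether.
The closest candidate here is a carboxylic acid group (-C(=O)OH), but the -OH oxygen has H1; the =O is OX1, not OX2. No other fragment satisfies the full query, so there is no match.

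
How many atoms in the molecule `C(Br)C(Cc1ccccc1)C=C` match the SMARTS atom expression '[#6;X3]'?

Check the 12 heavy atoms by environment: 3× C (X4) → no; 6× c (aromatic, X3) → match; 2× C (X3) → match; 1× Br (X1) → no.
Summing the matching environments: 6 + 2 = 8 matching atoms.

8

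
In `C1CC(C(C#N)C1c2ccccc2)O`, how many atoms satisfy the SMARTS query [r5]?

The query [r5] means: r5 matches atoms in a five-membered ring.
Check the 14 heavy atoms by environment: 5× C (in 5-ring) → match; 1× O (acyclic) → no; 1× C (acyclic) → no; 1× N (acyclic) → no; 6× c (aromatic, in 6-ring) → no.
That gives 5 matching atoms.

5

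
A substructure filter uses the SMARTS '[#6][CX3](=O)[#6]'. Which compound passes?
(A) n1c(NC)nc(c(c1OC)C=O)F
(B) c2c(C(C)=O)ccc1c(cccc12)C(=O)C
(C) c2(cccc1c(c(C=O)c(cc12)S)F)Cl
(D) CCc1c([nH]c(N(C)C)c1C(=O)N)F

B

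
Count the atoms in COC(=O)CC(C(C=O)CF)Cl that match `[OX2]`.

1

The query [OX2] means: aliphatic oxygen with two total connections — ether, hydroxyl, or ester single-bond O.
Check the 12 heavy atoms by environment: 5× C (X4) → no; 1× Cl (X1) → no; 2× C (X3) → no; 2× O (X1) → no; 1× O (X2) → match; 1× F (X1) → no.
That gives 1 matching atom.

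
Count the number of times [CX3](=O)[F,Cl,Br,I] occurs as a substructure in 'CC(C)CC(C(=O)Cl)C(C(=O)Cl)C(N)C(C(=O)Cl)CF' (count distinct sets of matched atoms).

[CX3](=O)[F,Cl,Br,I] is the SMARTS for an acyl halide: a carbonyl carbon bonded to a halogen.
The molecule carries 3 separate instances of an acyl chloride (-C(=O)Cl) meeting every constraint; each maps to a distinct set of atoms, giving 3 matches.

3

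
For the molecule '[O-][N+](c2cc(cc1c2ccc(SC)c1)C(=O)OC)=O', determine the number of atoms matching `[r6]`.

10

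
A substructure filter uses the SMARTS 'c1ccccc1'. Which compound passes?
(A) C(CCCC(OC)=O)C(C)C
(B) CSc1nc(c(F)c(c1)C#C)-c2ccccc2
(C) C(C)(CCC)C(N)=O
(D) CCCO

B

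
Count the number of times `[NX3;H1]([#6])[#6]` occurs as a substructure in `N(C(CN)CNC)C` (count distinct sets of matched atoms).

2

[NX3;H1]([#6])[#6] is the SMARTS for a secondary amine: a trivalent nitrogen with one H, bonded to two carbons.
The molecule carries 2 separate instances of an N-methylamino group (-NHCH3) meeting every constraint; each maps to a distinct set of atoms, giving 2 matches.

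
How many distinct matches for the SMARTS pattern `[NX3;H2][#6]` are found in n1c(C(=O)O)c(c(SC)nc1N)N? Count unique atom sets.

[NX3;H2][#6] is the SMARTS for a primary amine: a trivalent nitrogen with two H attached to carbon.
The molecule carries 2 separate instances of a primary amino group (-NH2) meeting every constraint; each maps to a distinct set of atoms, giving 2 matches.

2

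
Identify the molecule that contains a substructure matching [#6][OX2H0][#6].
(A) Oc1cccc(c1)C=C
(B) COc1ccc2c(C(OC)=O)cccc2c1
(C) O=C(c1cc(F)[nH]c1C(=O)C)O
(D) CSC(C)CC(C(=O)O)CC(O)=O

[#6][OX2H0][#6] describes an aliphatic oxygen bridging two carbons with no H on the oxygen (an ether).
(A) has a hydroxyl group (-OH) but the oxygen has H1, not H0 bridging two carbons.
(B) contains a methoxy ether (-OCH3), which satisfies every atom and bond constraint.
(C) has a carboxylic acid group (-C(=O)OH) but the -OH oxygen has H1; the =O is OX1, not OX2.
(D) has a carboxylic acid group (-C(=O)OH) but the -OH oxygen has H1; the =O is OX1, not OX2.
So the answer is (B).

B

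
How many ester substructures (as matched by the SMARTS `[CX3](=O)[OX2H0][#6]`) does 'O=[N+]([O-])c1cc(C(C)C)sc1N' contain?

[CX3](=O)[OX2H0][#6] is the SMARTS for an ester: a carbonyl carbon bonded to an oxygen that is itself bonded to carbon (no H on that O).
No fragment in the molecule satisfies every constraint, giving 0 matches.

0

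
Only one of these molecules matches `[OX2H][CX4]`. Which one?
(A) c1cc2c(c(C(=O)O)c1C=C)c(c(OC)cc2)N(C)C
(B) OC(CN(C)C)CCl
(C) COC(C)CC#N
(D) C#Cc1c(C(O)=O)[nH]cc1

B

[OX2H][CX4] describes a hydroxyl oxygen bound to an sp3 (X4) carbon (an aliphatic alcohol).
(A) has a methoxy ether (-OCH3) but the oxygen has H0 (ether), not H1.
(B) contains a hydroxyl group (-OH), which satisfies every atom and bond constraint.
(C) has a methoxy ether (-OCH3) but the oxygen has H0 (ether), not H1.
(D) has a carboxylic acid group (-C(=O)OH) but the -OH is on a CX3 carbonyl carbon, not a CX4 carbon.
So the answer is (B).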